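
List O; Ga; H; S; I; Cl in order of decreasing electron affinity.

Cl, I, S, O, H, Ga

H is in period 1, group 1; O is in period 2, group 16; S is in period 3, group 16; Cl is in period 3, group 17; Ga is in period 4, group 13; I is in period 5, group 17.
Electron affinity generally becomes more exothermic across a period toward the halogens and less exothermic down a group.
These span different periods and groups, so the two trends combine.
H > Ga: period and group pull opposite ways; the down-group shift dominates (73 vs 29 kJ/mol).
O > H: period and group pull opposite ways; the across-period shift dominates (141 vs 73 kJ/mol).
S > O: this pair runs against the simple trend — see the exception note.
I > S: the two effects oppose for this pair; the across-period effect wins (295 vs 200 kJ/mol).
Cl > I: they share group 17; the group trend gives Cl the larger value.
Note the exception: S has a higher electron affinity than O, contrary to the simple trend — the compact 2p subshell of O repels the added electron more than S's larger 3p does.
Approximate values (kJ/mol): H 73, O 141, S 200, Cl 349, Ga 29, I 295.
So from highest to lowest: Cl > I > S > O > H > Ga.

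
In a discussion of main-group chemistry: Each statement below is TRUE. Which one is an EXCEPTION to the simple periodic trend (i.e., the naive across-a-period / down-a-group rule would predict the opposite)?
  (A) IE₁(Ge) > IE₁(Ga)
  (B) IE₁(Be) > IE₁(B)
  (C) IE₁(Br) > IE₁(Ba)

(B)

The general trend: IE₁ increases across a period and decreases down a group.
(A) Ge (period 4, group 14) vs Ga (period 4, group 13): the stated order agrees with the simple trend.
(B) Be (period 2, group 2) vs B (period 2, group 13): the stated order contradicts the simple trend.
(C) Br (period 4, group 17) vs Ba (period 6, group 2): the stated order agrees with the simple trend.
The exception is (B): removing B's lone 2p electron is easier than breaking Be's filled 2s².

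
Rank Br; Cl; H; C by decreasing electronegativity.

Atoms toward the upper right of the periodic table pull bonding electrons most strongly.
Here both period and group differ, so the two effects have to be weighed against each other.
C > H: the two effects oppose for this pair; the across-period effect wins (2.55 vs 2.20).
Br > C: the two effects oppose for this pair; the across-period effect wins (2.96 vs 2.55).
Cl > Br: Cl sits above Br in group 17, so the down-group effect alone puts Cl higher.
For reference (Pauling): H 2.20, C 2.55, Cl 3.16, Br 2.96.
So from highest to lowest: Cl > Br > C > H.

Cl, Br, C, H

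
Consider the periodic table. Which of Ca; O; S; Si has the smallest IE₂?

Ca

After 1 electron has been removed, what remains? Ca⁺ still has 1 valence electron; O⁺ still has 5 valence electrons; S⁺ still has 5 valence electrons; Si⁺ still has 3 valence electrons.
All are still removing valence electrons, so compare the +1 ions as you would atoms: IE_2 generally rises across a period (higher Z_eff) and falls down a group (larger shell), subject to the usual subshell exceptions.
Valence configurations: Ca⁺ [Ar]4s¹, O⁺ [He]2s²2p³, S⁺ [Ne]3s²3p³, Si⁺ [Ne]3s²3p¹.
Tabulated IE_2 (kJ/mol): Ca 1145, O 3388, S 2252, Si 1577.
Putting it together, IE_2: Ca < Si < S < O.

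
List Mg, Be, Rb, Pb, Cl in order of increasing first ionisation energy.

IE₁ increases left→right with effective nuclear charge and decreases top→bottom as the valence shell moves farther out.
These span different periods and groups, so the two trends combine.
Pb > Rb: the two effects oppose for this pair; the across-period effect wins (716 vs 403 kJ/mol).
Mg > Pb: the two effects oppose for this pair; the down-group effect wins (738 vs 716 kJ/mol).
Be > Mg: they share group 2; the group trend gives Be the larger value.
Cl > Be: the two effects oppose for this pair; the across-period effect wins (1251 vs 900 kJ/mol).
Tabulated first ionization energy (kJ/mol): Be 900, Mg 738, Cl 1251, Rb 403, Pb 716.
So from lowest to highest: Rb < Pb < Mg < Be < Cl.

Rb < Pb < Mg < Be < Cl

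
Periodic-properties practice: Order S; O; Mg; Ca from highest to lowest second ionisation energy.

After 1 electron has been removed, what remains? S⁺ still has 5 valence electrons; O⁺ still has 5 valence electrons; Mg⁺ still has 1 valence electron; Ca⁺ still has 1 valence electron.
All are still removing valence electrons, so compare the +1 ions as you would atoms: IE_2 generally rises across a period (higher Z_eff) and falls down a group (larger shell), subject to the usual subshell exceptions.
Valence configurations: S⁺ [Ne]3s²3p³, O⁺ [He]2s²2p³, Mg⁺ [Ne]3s¹, Ca⁺ [Ar]4s¹.
The numbers (kJ/mol): S 2252, O 3388, Mg 1451, Ca 1145.
Overall IE_2 order: Ca < Mg < S < O.

O, S, Mg, Ca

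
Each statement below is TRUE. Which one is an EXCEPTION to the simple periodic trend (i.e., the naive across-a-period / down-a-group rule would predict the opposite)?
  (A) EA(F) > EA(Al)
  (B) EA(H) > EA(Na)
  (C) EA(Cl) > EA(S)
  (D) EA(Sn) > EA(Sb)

The general trend: electron affinity increases across a period and decreases down a group.
(A) F (period 2, group 17) vs Al (period 3, group 13): the stated order agrees with the simple trend.
(B) H (period 1, group 1) vs Na (period 3, group 1): the stated order agrees with the simple trend.
(C) Cl (period 3, group 17) vs S (period 3, group 16): the stated order agrees with the simple trend.
(D) Sn (period 5, group 14) vs Sb (period 5, group 15): the stated order contradicts the simple trend.
The exception is (D): adding an electron to Sb's half-filled 5p³ is unfavourable, so Sn has the more exothermic EA.

(D)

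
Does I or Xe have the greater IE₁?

Xe

I is in period 5, group 17; Xe is in period 5, group 18.
Across a period the outer electron is held more tightly (higher IE₁); down a group it sits in a higher shell, more shielded, and comes off more easily.
All lie in period 5, so first ionization energy increases left to right.
So Xe has the greater IE₁ (Xe > I).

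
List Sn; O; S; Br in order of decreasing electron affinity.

Br > S > O > Sn

O is in period 2, group 16; S is in period 3, group 16; Br is in period 4, group 17; Sn is in period 5, group 14.
Atoms with high Z_eff and room in the valence shell (especially the halogens) have the most exothermic electron affinities.
Here both period and group differ, so the two effects have to be weighed against each other.
O > Sn: both effects reinforce here, so O is clearly the higher of the two.
S > O: this pair runs against the simple trend — see the exception note.
Br > S: the two effects oppose for this pair; the across-period effect wins (325 vs 200 kJ/mol).
Note the exception: S has a higher electron affinity than O, contrary to the simple trend — the compact 2p subshell of O repels the added electron more than S's larger 3p does.
Tabulated electron affinity (kJ/mol): O 141, S 200, Br 325, Sn 107.
So from highest to lowest: Br > S > O > Sn.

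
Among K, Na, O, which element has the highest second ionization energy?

Na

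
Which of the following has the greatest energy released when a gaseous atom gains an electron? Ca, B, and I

I

Atoms with high Z_eff and room in the valence shell (especially the halogens) have the most exothermic electron affinities.
Here both period and group differ, so the two effects have to be weighed against each other.
B > Ca: both effects reinforce here, so B is clearly the higher of the two.
I > B: period and group pull opposite ways; the across-period shift dominates (295 vs 27 kJ/mol).
Tabulated electron affinity (kJ/mol): B 27, Ca 2, I 295.
The greatest energy released when a gaseous atom gains an electron among these belongs to I.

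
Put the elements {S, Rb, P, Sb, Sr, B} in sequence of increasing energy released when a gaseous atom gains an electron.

Sr < B < Rb < P < Sb < S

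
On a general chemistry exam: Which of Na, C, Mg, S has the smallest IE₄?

The fourth ionization energy removes an electron from the +3 ion. For each element: Na³⁺ is already 2 electrons into the core; C³⁺ still has 1 valence electron; Mg³⁺ is already 1 electron into the core; S³⁺ still has 3 valence electrons.
Pulling an electron out of a noble-gas core costs far more than removing a remaining valence electron, so Na and Mg sit at the high end of IE_4.
Valence configurations: C³⁺ [He]2s¹, S³⁺ [Ne]3s²3p¹.
Approximate IE_4 values (kJ/mol): Na 9543, C 6223, Mg 10543, S 4556.
Overall IE_4 order: S < C < Na < Mg.

S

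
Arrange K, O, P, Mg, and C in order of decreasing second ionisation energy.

The second ionization energy removes an electron from the +1 ion. For each element: K⁺ is the bare [Ar] core; O⁺ still has 5 valence electrons; P⁺ still has 4 valence electrons; Mg⁺ still has 1 valence electron; C⁺ still has 3 valence electrons.
Usually core removal costs more than valence removal, but here the competition is close: a tightly held n=2 valence electron can cost more to remove than an n=3 core electron, so the actual values have to decide it.
Valence configurations: O⁺ [He]2s²2p³, P⁺ [Ne]3s²3p², Mg⁺ [Ne]3s¹, C⁺ [He]2s²2p¹.
Tabulated IE_2 (kJ/mol): K 3052, O 3388, P 1907, Mg 1451, C 2353.
Overall IE_2 order: Mg < P < C < K < O.

O, K, C, P, Mg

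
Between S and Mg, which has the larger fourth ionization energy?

IE_4 is the cost of taking one more electron from the +3 cation: S³⁺ still has 3 valence electrons; Mg³⁺ is already 1 electron into the core.
Breaking into a closed-shell core is much more expensive than removing a leftover valence electron — Mg has the largest IE_4 here.
Tabulated IE_4 (kJ/mol): S 4556, Mg 10543.
So the fourth ionization energies run S < Mg.

Mg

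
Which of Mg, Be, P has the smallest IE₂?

Consider each +1 ion: Mg⁺ still has 1 valence electron; Be⁺ still has 1 valence electron; P⁺ still has 4 valence electrons.
All are still removing valence electrons, so compare the +1 ions as you would atoms: IE_2 generally rises across a period (higher Z_eff) and falls down a group (larger shell), subject to the usual subshell exceptions.
Valence configurations: Mg⁺ [Ne]3s¹, Be⁺ [He]2s¹, P⁺ [Ne]3s²3p².
Approximate IE_2 values (kJ/mol): Mg 1451, Be 1757, P 1907.
Putting it together, IE_2: Mg < Be < P.

Mg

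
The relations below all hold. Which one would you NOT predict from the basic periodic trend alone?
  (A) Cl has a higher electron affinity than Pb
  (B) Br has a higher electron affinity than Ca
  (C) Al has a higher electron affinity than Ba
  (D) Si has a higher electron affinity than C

(D)

The general trend: electron affinity increases across a period and decreases down a group.
(A) Cl (period 3, group 17) vs Pb (period 6, group 14): the stated order agrees with the simple trend.
(B) Br (period 4, group 17) vs Ca (period 4, group 2): the stated order agrees with the simple trend.
(C) Al (period 3, group 13) vs Ba (period 6, group 2): the stated order agrees with the simple trend.
(D) Si (period 3, group 14) vs C (period 2, group 14): the stated order contradicts the simple trend.
The exception is (D): Si's larger, more diffuse 3p orbitals accept an added electron slightly more readily than C's compact 2p.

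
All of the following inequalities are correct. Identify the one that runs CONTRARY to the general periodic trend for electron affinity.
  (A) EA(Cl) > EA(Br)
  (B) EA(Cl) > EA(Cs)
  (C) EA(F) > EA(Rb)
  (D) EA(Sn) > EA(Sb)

The general trend: electron affinity increases across a period and decreases down a group.
(A) Cl (period 3, group 17) vs Br (period 4, group 17): the stated order agrees with the simple trend.
(B) Cl (period 3, group 17) vs Cs (period 6, group 1): the stated order agrees with the simple trend.
(C) F (period 2, group 17) vs Rb (period 5, group 1): the stated order agrees with the simple trend.
(D) Sn (period 5, group 14) vs Sb (period 5, group 15): the stated order contradicts the simple trend.
The exception is (D): adding an electron to Sb's half-filled 5p³ is unfavourable, so Sn has the more exothermic EA.

(D)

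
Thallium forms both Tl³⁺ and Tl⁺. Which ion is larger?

Tl⁺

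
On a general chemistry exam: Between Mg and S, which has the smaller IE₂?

Mg

The second ionization energy removes an electron from the +1 ion. For each element: Mg⁺ still has 1 valence electron; S⁺ still has 5 valence electrons.
All are still removing valence electrons, so compare the +1 ions as you would atoms: IE_2 generally rises across a period (higher Z_eff) and falls down a group (larger shell), subject to the usual subshell exceptions.
Valence configurations: Mg⁺ [Ne]3s¹, S⁺ [Ne]3s²3p³.
The numbers (kJ/mol): Mg 1451, S 2252.
So the second ionization energies run Mg < S.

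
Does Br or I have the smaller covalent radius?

Br

Br is in period 4, group 17; I is in period 5, group 17.
Moving right in a period, electrons are added to the same shell under a stronger nuclear pull, so atoms get smaller; moving down, a new shell is opened and atoms get larger.
All are in group 17, so atomic radius increases down the group.
So Br has the smaller covalent radius (Br < I).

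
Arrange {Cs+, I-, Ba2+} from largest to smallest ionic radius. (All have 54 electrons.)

I- > Cs+ > Ba2+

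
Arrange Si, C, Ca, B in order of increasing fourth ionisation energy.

Si < C < Ca < B

IE_4 is the cost of taking one more electron from the +3 cation: Si³⁺ still has 1 valence electron; C³⁺ still has 1 valence electron; Ca³⁺ is already 1 electron into the core; B³⁺ is the bare [He] core.
Breaking into a closed-shell core is much more expensive than removing a leftover valence electron — Ca and B have the largest IE_4 here.
Valence configurations: Si³⁺ [Ne]3s¹, C³⁺ [He]2s¹.
Tabulated IE_4 (kJ/mol): Si 4356, C 6223, Ca 6491, B 25026.
Hence IE_4: Si < C < Ca < B.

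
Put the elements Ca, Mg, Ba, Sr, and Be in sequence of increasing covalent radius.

Be, Mg, Ca, Sr, Ba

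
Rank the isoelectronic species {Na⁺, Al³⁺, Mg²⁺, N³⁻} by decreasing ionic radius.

All of these have 10 electrons, so size is governed by nuclear charge alone: the more protons, the stronger the pull on the same electron cloud, and the smaller the ion.
Nuclear charges: Al³⁺ (Z=13), Mg²⁺ (Z=12), Na⁺ (Z=11), N³⁻ (Z=7).
Largest to smallest: N³⁻ > Na⁺ > Mg²⁺ > Al³⁺.

N³⁻ > Na⁺ > Mg²⁺ > Al³⁺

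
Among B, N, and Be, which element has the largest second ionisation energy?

N

The second ionization energy removes an electron from the +1 ion. For each element: B⁺ still has 2 valence electrons; N⁺ still has 4 valence electrons; Be⁺ still has 1 valence electron.
All are still removing valence electrons, so compare the +1 ions as you would atoms: IE_2 generally rises across a period (higher Z_eff) and falls down a group (larger shell), subject to the usual subshell exceptions.
Valence configurations: B⁺ [He]2s², N⁺ [He]2s²2p², Be⁺ [He]2s¹.
The numbers (kJ/mol): B 2427, N 2856, Be 1757.
Overall IE_2 order: Be < B < N.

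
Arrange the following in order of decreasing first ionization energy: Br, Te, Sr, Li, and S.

Li is in period 2, group 1; S is in period 3, group 16; Br is in period 4, group 17; Sr is in period 5, group 2; Te is in period 5, group 16.
First ionization energy rises across a period (greater Z_eff holds electrons more tightly) and falls down a group (valence electrons are farther from the nucleus).
Here both period and group differ, so the two effects have to be weighed against each other.
Sr > Li: period and group pull opposite ways; the across-period shift dominates (550 vs 520 kJ/mol).
Te > Sr: Te lies to the right of Sr in period 5, so the across-period effect alone puts Te higher.
S > Te: they share group 16; the group trend gives S the larger value.
Br > S: period and group pull opposite ways; the across-period shift dominates (1140 vs 1000 kJ/mol).
Approximate values (kJ/mol): Li 520, S 1000, Br 1140, Sr 550, Te 869.
So from highest to lowest: Br > S > Te > Sr > Li.

Br > S > Te > Sr > Li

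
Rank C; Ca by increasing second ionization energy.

The second ionization energy removes an electron from the +1 ion. For each element: C⁺ still has 3 valence electrons; Ca⁺ still has 1 valence electron.
All are still removing valence electrons, so compare the +1 ions as you would atoms: IE_2 generally rises across a period (higher Z_eff) and falls down a group (larger shell), subject to the usual subshell exceptions.
Valence configurations: C⁺ [He]2s²2p¹, Ca⁺ [Ar]4s¹.
The numbers (kJ/mol): C 2353, Ca 1145.
Putting it together, IE_2: Ca < C.

Ca < C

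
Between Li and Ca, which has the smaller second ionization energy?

Ca

The second ionization energy removes an electron from the +1 ion. For each element: Li⁺ is the bare [He] core; Ca⁺ still has 1 valence electron.
Pulling an electron out of a noble-gas core costs far more than removing a remaining valence electron, so Li sits at the high end of IE_2.
The numbers (kJ/mol): Li 7298, Ca 1145.
Hence IE_2: Ca < Li.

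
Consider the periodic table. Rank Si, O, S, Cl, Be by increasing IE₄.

Si < S < Cl < O < Be

Consider each +3 ion: Si³⁺ still has 1 valence electron; O³⁺ still has 3 valence electrons; S³⁺ still has 3 valence electrons; Cl³⁺ still has 4 valence electrons; Be³⁺ is already 1 electron into the core.
Pulling an electron out of a noble-gas core costs far more than removing a remaining valence electron, so Be sits at the high end of IE_4.
Valence configurations: Si³⁺ [Ne]3s¹, O³⁺ [He]2s²2p¹, S³⁺ [Ne]3s²3p¹, Cl³⁺ [Ne]3s²3p².
The numbers (kJ/mol): Si 4356, O 7469, S 4556, Cl 5159, Be 21007.
So the fourth ionization energies run Si < S < Cl < O < Be.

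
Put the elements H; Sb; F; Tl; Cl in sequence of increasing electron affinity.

H is in period 1, group 1; F is in period 2, group 17; Cl is in period 3, group 17; Sb is in period 5, group 15; Tl is in period 6, group 13.
Electron affinity generally becomes more exothermic across a period toward the halogens and less exothermic down a group.
Here both period and group differ, so the two effects have to be weighed against each other.
H > Tl: the two effects oppose for this pair; the down-group effect wins (73 vs 19 kJ/mol).
Sb > H: period and group pull opposite ways; the across-period shift dominates (103 vs 73 kJ/mol).
F > Sb: relative to Sb, both the across-period and down-group shifts push F's electron affinity up.
Cl > F: this pair runs against the simple trend — see the exception note.
Note the exception: Cl has a higher electron affinity than F, contrary to the simple trend — F's small 2p subshell makes the incoming electron feel strong e⁻–e⁻ repulsion, so Cl actually releases more energy on gaining an electron.
For reference (kJ/mol): H 73, F 328, Cl 349, Sb 103, Tl 19.
So from lowest to highest: Tl < H < Sb < F < Cl.

Tl < H < Sb < F < Cl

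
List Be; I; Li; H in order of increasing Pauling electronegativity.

Li < Be < H < I

H is in period 1, group 1; Li is in period 2, group 1; Be is in period 2, group 2; I is in period 5, group 17.
Smaller atoms with higher effective nuclear charge are more electronegative.
These span different periods and groups, so the two trends combine.
Be > Li: Be lies to the right of Li in period 2, so the across-period effect alone puts Be higher.
H > Be: period and group pull opposite ways; the down-group shift dominates (2.20 vs 1.57).
I > H: the two effects oppose for this pair; the across-period effect wins (2.66 vs 2.20).
Tabulated electronegativity (Pauling): H 2.20, Li 0.98, Be 1.57, I 2.66.
So from lowest to highest: Li < Be < H < I.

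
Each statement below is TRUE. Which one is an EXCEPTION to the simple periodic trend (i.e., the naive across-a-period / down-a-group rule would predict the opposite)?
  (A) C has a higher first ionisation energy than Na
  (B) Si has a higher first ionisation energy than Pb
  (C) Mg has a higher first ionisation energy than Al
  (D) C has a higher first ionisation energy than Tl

The general trend: first ionisation energy increases across a period and decreases down a group.
(A) C (period 2, group 14) vs Na (period 3, group 1): the stated order agrees with the simple trend.
(B) Si (period 3, group 14) vs Pb (period 6, group 14): the stated order agrees with the simple trend.
(C) Mg (period 3, group 2) vs Al (period 3, group 13): the stated order contradicts the simple trend.
(D) C (period 2, group 14) vs Tl (period 6, group 13): the stated order agrees with the simple trend.
The exception is (C): Al's single 3p electron is easier to remove than one from Mg's filled 3s².

(C)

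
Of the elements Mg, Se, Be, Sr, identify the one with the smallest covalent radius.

Be

Be is in period 2, group 2; Mg is in period 3, group 2; Se is in period 4, group 16; Sr is in period 5, group 2.
Across a period the added protons contract the valence shell; down a group each new principal shell makes the atom larger.
Here both period and group differ, so the two effects have to be weighed against each other.
Se > Be: the two effects oppose for this pair; the down-group effect wins (116 vs 102 pm).
Mg > Se: the two effects oppose for this pair; the across-period effect wins (139 vs 116 pm).
Sr > Mg: they share group 2; the group trend gives Sr the larger value.
Tabulated atomic radius (pm): Be 102, Mg 139, Se 116, Sr 185.
The smallest covalent radius among these belongs to Be.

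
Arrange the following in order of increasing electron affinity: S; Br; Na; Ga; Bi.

Na is in period 3, group 1; S is in period 3, group 16; Ga is in period 4, group 13; Br is in period 4, group 17; Bi is in period 6, group 15.
Atoms with high Z_eff and room in the valence shell (especially the halogens) have the most exothermic electron affinities.
These span different periods and groups, so the two trends combine.
Na > Ga: the two effects oppose for this pair; the down-group effect wins (53 vs 29 kJ/mol).
Bi > Na: period and group pull opposite ways; the across-period shift dominates (91 vs 53 kJ/mol).
S > Bi: relative to Bi, both the across-period and down-group shifts push S's electron affinity up.
Br > S: the two effects oppose for this pair; the across-period effect wins (325 vs 200 kJ/mol).
Approximate values (kJ/mol): Na 53, S 200, Ga 29, Br 325, Bi 91.
So from lowest to highest: Ga < Na < Bi < S < Br.

Ga < Na < Bi < S < Br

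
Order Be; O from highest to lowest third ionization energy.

Consider each +2 ion: Be²⁺ is the bare [He] core; O²⁺ still has 4 valence electrons.
Breaking into a closed-shell core is much more expensive than removing a leftover valence electron — Be has the largest IE_3 here.
Approximate IE_3 values (kJ/mol): Be 14849, O 5300.
So the third ionization energies run O < Be.

Be > O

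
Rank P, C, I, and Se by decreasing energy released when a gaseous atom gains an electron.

C is in period 2, group 14; P is in period 3, group 15; Se is in period 4, group 16; I is in period 5, group 17.
Atoms with high Z_eff and room in the valence shell (especially the halogens) have the most exothermic electron affinities.
A diagonal step moves right (one effect) and down (the opposite effect) at once.
C > P: period and group pull opposite ways; the down-group shift dominates (122 vs 72 kJ/mol).
Se > C: period and group pull opposite ways; the across-period shift dominates (195 vs 122 kJ/mol).
I > Se: the two effects oppose for this pair; the across-period effect wins (295 vs 195 kJ/mol).
Approximate values (kJ/mol): C 122, P 72, Se 195, I 295.
So from highest to lowest: I > Se > C > P.

I, Se, C, P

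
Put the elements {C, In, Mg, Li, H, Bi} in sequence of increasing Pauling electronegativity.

Li, Mg, In, Bi, H, C

Electronegativity increases across a period and decreases down a group, tracking effective nuclear charge and atomic size.
Here both period and group differ, so the two effects have to be weighed against each other.
Mg > Li: the two effects oppose for this pair; the across-period effect wins (1.31 vs 0.98).
In > Mg: period and group pull opposite ways; the across-period shift dominates (1.78 vs 1.31).
Bi > In: period and group pull opposite ways; the across-period shift dominates (2.02 vs 1.78).
H > Bi: the two effects oppose for this pair; the down-group effect wins (2.20 vs 2.02).
C > H: period and group pull opposite ways; the across-period shift dominates (2.55 vs 2.20).
Approximate values (Pauling): H 2.20, Li 0.98, C 2.55, Mg 1.31, In 1.78, Bi 2.02.
So from lowest to highest: Li < Mg < In < Bi < H < C.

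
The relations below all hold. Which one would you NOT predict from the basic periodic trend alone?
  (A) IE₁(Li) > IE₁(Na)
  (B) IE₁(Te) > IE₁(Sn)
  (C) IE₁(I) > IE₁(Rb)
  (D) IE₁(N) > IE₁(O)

The general trend: first ionization energy increases across a period and decreases down a group.
(A) Li (period 2, group 1) vs Na (period 3, group 1): the stated order agrees with the simple trend.
(B) Te (period 5, group 16) vs Sn (period 5, group 14): the stated order agrees with the simple trend.
(C) I (period 5, group 17) vs Rb (period 5, group 1): the stated order agrees with the simple trend.
(D) N (period 2, group 15) vs O (period 2, group 16): the stated order contradicts the simple trend.
The exception is (D): pairing an electron in O's 2p⁴ costs repulsion energy, so O ionizes more easily than half-filled N (2p³).

(D)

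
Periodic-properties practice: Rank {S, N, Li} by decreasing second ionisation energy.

Li > N > S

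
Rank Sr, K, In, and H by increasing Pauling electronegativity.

K, Sr, In, H

H is in period 1, group 1; K is in period 4, group 1; Sr is in period 5, group 2; In is in period 5, group 13.
Electronegativity increases across a period and decreases down a group, tracking effective nuclear charge and atomic size.
These span different periods and groups, so the two trends combine.
Sr > K: period and group pull opposite ways; the across-period shift dominates (0.95 vs 0.82).
In > Sr: both are in period 5; the period trend gives In the larger value.
H > In: period and group pull opposite ways; the down-group shift dominates (2.20 vs 1.78).
Tabulated electronegativity (Pauling): H 2.20, K 0.82, Sr 0.95, In 1.78.
So from lowest to highest: K < Sr < In < H.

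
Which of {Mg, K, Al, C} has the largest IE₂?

The second ionization energy removes an electron from the +1 ion. For each element: Mg⁺ still has 1 valence electron; K⁺ is the bare [Ar] core; Al⁺ still has 2 valence electrons; C⁺ still has 3 valence electrons.
Pulling an electron out of a noble-gas core costs far more than removing a remaining valence electron, so K sits at the high end of IE_2.
Valence configurations: Mg⁺ [Ne]3s¹, Al⁺ [Ne]3s², C⁺ [He]2s²2p¹.
Tabulated IE_2 (kJ/mol): Mg 1451, K 3052, Al 1817, C 2353.
Hence IE_2: Mg < Al < C < K.

K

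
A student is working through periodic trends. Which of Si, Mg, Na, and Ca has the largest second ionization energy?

Na

After 1 electron has been removed, what remains? Si⁺ still has 3 valence electrons; Mg⁺ still has 1 valence electron; Na⁺ is the bare [Ne] core; Ca⁺ still has 1 valence electron.
Pulling an electron out of a noble-gas core costs far more than removing a remaining valence electron, so Na sits at the high end of IE_2.
Valence configurations: Si⁺ [Ne]3s²3p¹, Mg⁺ [Ne]3s¹, Ca⁺ [Ar]4s¹.
Approximate IE_2 values (kJ/mol): Si 1577, Mg 1451, Na 4562, Ca 1145.
Overall IE_2 order: Ca < Mg < Si < Na.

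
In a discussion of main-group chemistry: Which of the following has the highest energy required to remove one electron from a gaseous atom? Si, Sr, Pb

Si

Si is in period 3, group 14; Sr is in period 5, group 2; Pb is in period 6, group 14.
IE₁ increases left→right with effective nuclear charge and decreases top→bottom as the valence shell moves farther out.
These span different periods and groups, so the two trends combine.
Pb > Sr: period and group pull opposite ways; the across-period shift dominates (716 vs 550 kJ/mol).
Si > Pb: they share group 14; the group trend gives Si the larger value.
Tabulated first ionization energy (kJ/mol): Si 786, Sr 550, Pb 716.
The highest energy required to remove one electron from a gaseous atom among these belongs to Si.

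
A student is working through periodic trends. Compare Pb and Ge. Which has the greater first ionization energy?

Ge

Ge is in period 4, group 14; Pb is in period 6, group 14.
Removing the outermost electron gets harder across a period and easier down a group.
All are in group 14, so first ionization energy increases up the group.
So Ge has the greater first ionization energy (Ge > Pb).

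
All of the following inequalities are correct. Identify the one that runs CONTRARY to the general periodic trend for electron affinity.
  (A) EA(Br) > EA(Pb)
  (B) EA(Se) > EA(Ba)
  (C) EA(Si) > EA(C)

(C)

The general trend: electron affinity increases across a period and decreases down a group.
(A) Br (period 4, group 17) vs Pb (period 6, group 14): the stated order agrees with the simple trend.
(B) Se (period 4, group 16) vs Ba (period 6, group 2): the stated order agrees with the simple trend.
(C) Si (period 3, group 14) vs C (period 2, group 14): the stated order contradicts the simple trend.
The exception is (C): Si's larger, more diffuse 3p orbitals accept an added electron slightly more readily than C's compact 2p.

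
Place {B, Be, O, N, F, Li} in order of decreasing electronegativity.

F > O > N > B > Be > Li

Li is in period 2, group 1; Be is in period 2, group 2; B is in period 2, group 13; N is in period 2, group 15; O is in period 2, group 16; F is in period 2, group 17.
Atoms toward the upper right of the periodic table pull bonding electrons most strongly.
All lie in period 2, so electronegativity increases left to right.
So from highest to lowest: F > O > N > B > Be > Li.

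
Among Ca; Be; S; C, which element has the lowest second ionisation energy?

Ca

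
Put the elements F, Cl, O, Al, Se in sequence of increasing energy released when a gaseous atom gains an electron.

O is in period 2, group 16; F is in period 2, group 17; Al is in period 3, group 13; Cl is in period 3, group 17; Se is in period 4, group 16.
EA tends to increase across a period and decrease down a group, though the pattern is less regular than for IE or radius.
Here both period and group differ, so the two effects have to be weighed against each other.
O > Al: both effects reinforce here, so O is clearly the higher of the two.
Se > O: this pair runs against the simple trend — see the exception note.
F > Se: both effects reinforce here, so F is clearly the higher of the two.
Cl > F: this pair runs against the simple trend — see the exception note.
Note the exception: Se has a higher electron affinity than O, contrary to the simple trend — O's compact 2p subshell gives strong electron–electron repulsion on the added electron.
Note the exception: Cl has a higher electron affinity than F, contrary to the simple trend — F's small 2p subshell makes the incoming electron feel strong e⁻–e⁻ repulsion, so Cl actually releases more energy on gaining an electron.
For reference (kJ/mol): O 141, F 328, Al 42, Cl 349, Se 195.
So from lowest to highest: Al < O < Se < F < Cl.

Al, O, Se, F, Cl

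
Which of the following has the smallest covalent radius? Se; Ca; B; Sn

B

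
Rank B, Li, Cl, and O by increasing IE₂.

Cl, B, O, Li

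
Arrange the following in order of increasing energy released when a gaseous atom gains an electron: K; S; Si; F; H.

H is in period 1, group 1; F is in period 2, group 17; Si is in period 3, group 14; S is in period 3, group 16; K is in period 4, group 1.
Adding an electron releases more energy for atoms nearer the top right (short of the noble gases).
These span different periods and groups, so the two trends combine.
H > K: they share group 1; the group trend gives H the larger value.
Si > H: the two effects oppose for this pair; the across-period effect wins (134 vs 73 kJ/mol).
S > Si: both are in period 3; the period trend gives S the larger value.
F > S: relative to S, both the across-period and down-group shifts push F's electron affinity up.
Approximate values (kJ/mol): H 73, F 328, Si 134, S 200, K 48.
So from lowest to highest: K < H < Si < S < F.

K < H < Si < S < F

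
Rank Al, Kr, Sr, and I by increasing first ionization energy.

Al is in period 3, group 13; Kr is in period 4, group 18; Sr is in period 5, group 2; I is in period 5, group 17.
First ionization energy rises across a period (greater Z_eff holds electrons more tightly) and falls down a group (valence electrons are farther from the nucleus).
These span different periods and groups, so the two trends combine.
Al > Sr: relative to Sr, both the across-period and down-group shifts push Al's first ionization energy up.
I > Al: the two effects oppose for this pair; the across-period effect wins (1008 vs 578 kJ/mol).
Kr > I: relative to I, both the across-period and down-group shifts push Kr's first ionization energy up.
Approximate values (kJ/mol): Al 578, Kr 1351, Sr 550, I 1008.
So from lowest to highest: Sr < Al < I < Kr.

Sr < Al < I < Kr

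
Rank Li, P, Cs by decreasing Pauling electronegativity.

P, Li, Cs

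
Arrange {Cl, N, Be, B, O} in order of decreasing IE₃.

Be > O > N > Cl > B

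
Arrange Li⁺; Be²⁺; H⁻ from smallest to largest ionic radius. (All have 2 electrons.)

All of these have 2 electrons, so size is governed by nuclear charge alone: the more protons, the stronger the pull on the same electron cloud, and the smaller the ion.
Nuclear charges: Be²⁺ (Z=4), Li⁺ (Z=3), H⁻ (Z=1).
Smallest to largest: Be²⁺ < Li⁺ < H⁻.

Be²⁺ < Li⁺ < H⁻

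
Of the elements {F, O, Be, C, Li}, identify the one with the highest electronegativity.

F

Li is in period 2, group 1; Be is in period 2, group 2; C is in period 2, group 14; O is in period 2, group 16; F is in period 2, group 17.
Smaller atoms with higher effective nuclear charge are more electronegative.
All lie in period 2, so electronegativity increases left to right.
The highest electronegativity among these belongs to F.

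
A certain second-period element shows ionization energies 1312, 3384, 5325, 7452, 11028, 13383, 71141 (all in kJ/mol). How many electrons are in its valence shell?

6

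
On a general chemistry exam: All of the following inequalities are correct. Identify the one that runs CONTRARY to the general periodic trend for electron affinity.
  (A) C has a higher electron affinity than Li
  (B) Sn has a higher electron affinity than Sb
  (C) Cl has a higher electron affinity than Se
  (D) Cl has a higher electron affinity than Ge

The general trend: electron affinity increases across a period and decreases down a group.
(A) C (period 2, group 14) vs Li (period 2, group 1): the stated order agrees with the simple trend.
(B) Sn (period 5, group 14) vs Sb (period 5, group 15): the stated order contradicts the simple trend.
(C) Cl (period 3, group 17) vs Se (period 4, group 16): the stated order agrees with the simple trend.
(D) Cl (period 3, group 17) vs Ge (period 4, group 14): the stated order agrees with the simple trend.
The exception is (B): adding an electron to Sb's half-filled 5p³ is unfavourable, so Sn has the more exothermic EA.

(B)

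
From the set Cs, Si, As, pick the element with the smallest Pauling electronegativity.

Cs

Si is in period 3, group 14; As is in period 4, group 15; Cs is in period 6, group 1.
Smaller atoms with higher effective nuclear charge are more electronegative.
Here both period and group differ, so the two effects have to be weighed against each other.
Si > Cs: relative to Cs, both the across-period and down-group shifts push Si's electronegativity up.
As > Si: period and group pull opposite ways; the across-period shift dominates (2.18 vs 1.90).
Approximate values (Pauling): Si 1.90, As 2.18, Cs 0.79.
The smallest Pauling electronegativity among these belongs to Cs.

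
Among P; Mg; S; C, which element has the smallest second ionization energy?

Mg

The second ionization energy removes an electron from the +1 ion. For each element: P⁺ still has 4 valence electrons; Mg⁺ still has 1 valence electron; S⁺ still has 5 valence electrons; C⁺ still has 3 valence electrons.
All are still removing valence electrons, so compare the +1 ions as you would atoms: IE_2 generally rises across a period (higher Z_eff) and falls down a group (larger shell), subject to the usual subshell exceptions.
Valence configurations: P⁺ [Ne]3s²3p², Mg⁺ [Ne]3s¹, S⁺ [Ne]3s²3p³, C⁺ [He]2s²2p¹.
The numbers (kJ/mol): P 1907, Mg 1451, S 2252, C 2353.
Hence IE_2: Mg < P < S < C.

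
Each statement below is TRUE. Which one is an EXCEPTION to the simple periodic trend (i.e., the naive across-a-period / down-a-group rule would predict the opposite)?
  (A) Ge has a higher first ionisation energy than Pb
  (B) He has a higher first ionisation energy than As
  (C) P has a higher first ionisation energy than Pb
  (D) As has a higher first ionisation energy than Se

(D)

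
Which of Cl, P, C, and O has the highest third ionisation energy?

After 2 electrons have been removed, what remains? Cl²⁺ still has 5 valence electrons; P²⁺ still has 3 valence electrons; C²⁺ still has 2 valence electrons; O²⁺ still has 4 valence electrons.
All are still removing valence electrons, so compare the +2 ions as you would atoms: IE_3 generally rises across a period (higher Z_eff) and falls down a group (larger shell), subject to the usual subshell exceptions.
Valence configurations: Cl²⁺ [Ne]3s²3p³, P²⁺ [Ne]3s²3p¹, C²⁺ [He]2s², O²⁺ [He]2s²2p².
The numbers (kJ/mol): Cl 3822, P 2914, C 4620, O 5300.
Putting it together, IE_3: P < Cl < C < O.

O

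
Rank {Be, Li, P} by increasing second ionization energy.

Be < P < Li

IE_2 is the cost of taking one more electron from the +1 cation: Be⁺ still has 1 valence electron; Li⁺ is the bare [He] core; P⁺ still has 4 valence electrons.
Pulling an electron out of a noble-gas core costs far more than removing a remaining valence electron, so Li sits at the high end of IE_2.
Valence configurations: Be⁺ [He]2s¹, P⁺ [Ne]3s²3p².
The numbers (kJ/mol): Be 1757, Li 7298, P 1907.
So the second ionization energies run Be < P < Li.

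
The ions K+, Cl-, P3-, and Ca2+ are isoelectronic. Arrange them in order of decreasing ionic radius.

All of these have 18 electrons, so size is governed by nuclear charge alone: the more protons, the stronger the pull on the same electron cloud, and the smaller the ion.
Nuclear charges: Ca2+ (Z=20), K+ (Z=19), Cl- (Z=17), P3- (Z=15).
Largest to smallest: P3- > Cl- > K+ > Ca2+.

P3- > Cl- > K+ > Ca2+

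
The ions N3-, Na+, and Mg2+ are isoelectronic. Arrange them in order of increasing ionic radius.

All of these have 10 electrons, so size is governed by nuclear charge alone: the more protons, the stronger the pull on the same electron cloud, and the smaller the ion.
Nuclear charges: Mg2+ (Z=12), Na+ (Z=11), N3- (Z=7).
Smallest to largest: Mg2+ < Na+ < N3-.

Mg2+, Na+, N3-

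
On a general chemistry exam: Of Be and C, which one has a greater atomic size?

Be

Across a period the added protons contract the valence shell; down a group each new principal shell makes the atom larger.
All lie in period 2, so atomic radius increases right to left.
So Be has the greater atomic size (Be > C).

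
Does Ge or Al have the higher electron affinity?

Ge

Electron affinity generally becomes more exothermic across a period toward the halogens and less exothermic down a group.
A diagonal step moves right (one effect) and down (the opposite effect) at once.
Ge > Al: the two effects oppose for this pair; the across-period effect wins (119 vs 42 kJ/mol).
Tabulated electron affinity (kJ/mol): Al 42, Ge 119.
So Ge has the higher electron affinity (Ge > Al).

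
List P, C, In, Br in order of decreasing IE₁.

Br > C > P > In

C is in period 2, group 14; P is in period 3, group 15; Br is in period 4, group 17; In is in period 5, group 13.
Across a period the outer electron is held more tightly (higher IE₁); down a group it sits in a higher shell, more shielded, and comes off more easily.
Here both period and group differ, so the two effects have to be weighed against each other.
P > In: relative to In, both the across-period and down-group shifts push P's first ionization energy up.
C > P: period and group pull opposite ways; the down-group shift dominates (1086 vs 1012 kJ/mol).
Br > C: period and group pull opposite ways; the across-period shift dominates (1140 vs 1086 kJ/mol).
Tabulated first ionization energy (kJ/mol): C 1086, P 1012, Br 1140, In 558.
So from highest to lowest: Br > C > P > In.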